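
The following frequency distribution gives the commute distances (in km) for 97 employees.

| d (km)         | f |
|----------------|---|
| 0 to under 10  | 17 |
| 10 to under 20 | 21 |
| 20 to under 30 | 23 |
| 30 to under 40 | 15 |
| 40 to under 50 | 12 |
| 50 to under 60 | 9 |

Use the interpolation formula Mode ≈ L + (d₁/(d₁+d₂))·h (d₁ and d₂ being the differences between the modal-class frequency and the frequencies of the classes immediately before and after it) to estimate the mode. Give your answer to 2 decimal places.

Modal class: 20 to under 30 (highest frequency 23).
d₁ = 23 − 21 = 2, d₂ = 23 − 15 = 8
Mode ≈ 20 + (2/(2+8)) × 10 = 20 + 2.0000 = 22.0000

22.00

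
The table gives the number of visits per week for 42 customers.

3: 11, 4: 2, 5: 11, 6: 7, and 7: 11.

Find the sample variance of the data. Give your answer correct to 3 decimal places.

Values: 3, 4, 5, 6, 7
n = 42, Σfx = 215, mean = 5.1190
Σfx² = 1197
Σf(x − x̄)² = Σfx² − (Σfx)²/n = 1197 − 215²/42 = 96.4048
Sample variance = 96.4048 / 41 = 2.3513

2.351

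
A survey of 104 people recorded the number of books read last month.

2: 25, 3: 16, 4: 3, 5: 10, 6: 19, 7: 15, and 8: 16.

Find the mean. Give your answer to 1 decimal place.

4.9

Values: 2, 3, 4, 5, 6, 7, 8
Σfx = 25×2 + 16×3 + 3×4 + 10×5 + 19×6 + 15×7 + 16×8 = 507
n = Σf = 104
Mean = 507 / 104 = 4.8750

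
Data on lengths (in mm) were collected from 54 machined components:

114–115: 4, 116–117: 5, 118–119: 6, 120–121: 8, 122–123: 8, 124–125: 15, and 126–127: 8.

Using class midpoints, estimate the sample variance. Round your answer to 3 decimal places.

Midpoints: 114.5, 116.5, 118.5, 120.5, 122.5, 124.5, 126.5
n = 54, Σfm = 6575, mean = 121.7593
Σfm² = 801289.5
Σf(m − x̄)² = Σfm² − (Σfm)²/n = 801289.5 − 6575²/54 = 722.3704
Sample variance = 722.3704 / 53 = 13.6296

13.630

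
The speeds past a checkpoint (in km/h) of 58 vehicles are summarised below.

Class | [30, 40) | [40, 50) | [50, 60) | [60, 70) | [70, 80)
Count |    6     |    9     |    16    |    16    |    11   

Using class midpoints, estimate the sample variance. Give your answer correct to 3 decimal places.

154.416

Midpoints: 35, 45, 55, 65, 75
n = 58, Σfm = 3360, mean = 57.9310
Σfm² = 203450
Σf(m − x̄)² = Σfm² − (Σfm)²/n = 203450 − 3360²/58 = 8801.7241
Sample variance = 8801.7241 / 57 = 154.4162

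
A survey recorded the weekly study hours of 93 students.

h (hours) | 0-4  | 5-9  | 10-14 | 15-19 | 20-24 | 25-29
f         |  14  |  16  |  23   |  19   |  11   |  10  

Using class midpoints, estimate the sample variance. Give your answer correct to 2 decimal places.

Midpoints: 2, 7, 12, 17, 22, 27
n = 93, Σfm = 1251, mean = 13.4516
Σfm² = 22257
Σf(m − x̄)² = Σfm² − (Σfm)²/n = 22257 − 1251²/93 = 5429.0323
Sample variance = 5429.0323 / 92 = 59.0112

59.01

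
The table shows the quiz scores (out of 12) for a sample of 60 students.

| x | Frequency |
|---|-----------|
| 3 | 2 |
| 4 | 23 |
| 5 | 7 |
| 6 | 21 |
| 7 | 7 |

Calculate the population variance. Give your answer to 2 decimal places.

1.32

Values: 3, 4, 5, 6, 7
n = 60, Σfx = 308, mean = 5.1333
Σfx² = 1660
Σf(x − x̄)² = Σfx² − (Σfx)²/n = 1660 − 308²/60 = 78.9333
Population variance = 78.9333 / 60 = 1.3156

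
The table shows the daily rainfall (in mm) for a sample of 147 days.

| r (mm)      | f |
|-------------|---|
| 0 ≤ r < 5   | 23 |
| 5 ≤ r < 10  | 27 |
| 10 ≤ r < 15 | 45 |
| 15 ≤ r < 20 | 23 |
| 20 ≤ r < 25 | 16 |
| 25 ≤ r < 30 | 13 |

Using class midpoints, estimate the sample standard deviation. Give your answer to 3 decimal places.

7.402

Midpoints: 2.5, 7.5, 12.5, 17.5, 22.5, 27.5
n = 147, Σfm = 1942.5, mean = 13.2143
Σfm² = 33668.75
Σf(m − x̄)² = Σfm² − (Σfm)²/n = 33668.75 − 1942.5²/147 = 8000.0000
Sample variance = 8000.0000 / 146 = 54.7945
Standard deviation = √54.7945 = 7.4023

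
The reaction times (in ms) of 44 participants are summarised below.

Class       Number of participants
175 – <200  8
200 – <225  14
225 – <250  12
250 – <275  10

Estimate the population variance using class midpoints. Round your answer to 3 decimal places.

Midpoints: 187.5, 212.5, 237.5, 262.5
n = 44, Σfm = 9950, mean = 226.1364
Σfm² = 2279375
Σf(m − x̄)² = Σfm² − (Σfm)²/n = 2279375 − 9950²/44 = 29318.1818
Population variance = 29318.1818 / 44 = 666.3223

666.322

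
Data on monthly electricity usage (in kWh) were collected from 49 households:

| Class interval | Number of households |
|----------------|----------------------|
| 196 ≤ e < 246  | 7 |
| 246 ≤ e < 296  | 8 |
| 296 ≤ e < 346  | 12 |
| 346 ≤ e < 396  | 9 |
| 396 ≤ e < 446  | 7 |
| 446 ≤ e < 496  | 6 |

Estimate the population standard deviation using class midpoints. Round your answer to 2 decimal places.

78.13

Midpoints: 221, 271, 321, 371, 421, 471
n = 49, Σfm = 16679, mean = 340.3878
Σfm² = 5976409
Σf(m − x̄)² = Σfm² − (Σfm)²/n = 5976409 − 16679²/49 = 299081.6327
Population variance = 299081.6327 / 49 = 6103.7068
Standard deviation = √6103.7068 = 78.1262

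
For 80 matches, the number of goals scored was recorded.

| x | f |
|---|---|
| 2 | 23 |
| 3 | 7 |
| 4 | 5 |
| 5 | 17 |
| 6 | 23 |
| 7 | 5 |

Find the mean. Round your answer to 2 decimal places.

Values: 2, 3, 4, 5, 6, 7
Σfx = 23×2 + 7×3 + 5×4 + 17×5 + 23×6 + 5×7 = 345
n = Σf = 80
Mean = 345 / 80 = 4.3125

4.31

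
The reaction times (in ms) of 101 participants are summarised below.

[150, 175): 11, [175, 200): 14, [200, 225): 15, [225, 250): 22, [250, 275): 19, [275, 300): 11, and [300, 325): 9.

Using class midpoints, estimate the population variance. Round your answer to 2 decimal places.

Midpoints: 162.5, 187.5, 212.5, 237.5, 262.5, 287.5, 312.5
n = 101, Σfm = 23787.5, mean = 235.5198
Σfm² = 5798281.25
Σf(m − x̄)² = Σfm² − (Σfm)²/n = 5798281.25 − 23787.5²/101 = 195853.9604
Population variance = 195853.9604 / 101 = 1939.1481

1939.15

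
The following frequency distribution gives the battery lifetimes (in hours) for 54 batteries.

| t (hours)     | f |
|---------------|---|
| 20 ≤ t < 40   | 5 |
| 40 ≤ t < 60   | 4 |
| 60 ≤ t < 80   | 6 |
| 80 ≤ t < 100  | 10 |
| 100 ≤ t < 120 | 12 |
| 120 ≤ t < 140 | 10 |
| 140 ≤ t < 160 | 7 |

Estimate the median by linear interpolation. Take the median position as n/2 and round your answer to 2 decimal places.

Cumulative frequencies: 5, 9, 15, 25, 37, 47, 54
n = 54; position = n/2 = 27.
This falls in the class 100 ≤ t < 120: L = 100, F = 25, f = 12, h = 20.
Median ≈ 100 + ((27 − 25) / 12) × 20 = 103.3333

103.33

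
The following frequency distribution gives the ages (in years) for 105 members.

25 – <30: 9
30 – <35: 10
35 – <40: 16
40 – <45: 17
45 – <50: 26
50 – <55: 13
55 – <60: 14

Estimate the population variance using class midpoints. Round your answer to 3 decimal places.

Midpoints: 27.5, 32.5, 37.5, 42.5, 47.5, 52.5, 57.5
n = 105, Σfm = 4617.5, mean = 43.9762
Σfm² = 211356.25
Σf(m − x̄)² = Σfm² − (Σfm)²/n = 211356.25 − 4617.5²/105 = 8296.1905
Population variance = 8296.1905 / 105 = 79.0113

79.011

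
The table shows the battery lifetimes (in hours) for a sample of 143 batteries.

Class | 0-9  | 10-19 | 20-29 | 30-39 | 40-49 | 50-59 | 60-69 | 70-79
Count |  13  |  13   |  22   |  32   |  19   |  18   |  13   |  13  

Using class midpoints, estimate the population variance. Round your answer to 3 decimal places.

Midpoints: 4.5, 14.5, 24.5, 34.5, 44.5, 54.5, 64.5, 74.5
n = 143, Σfm = 5523.5, mean = 38.6259
Σfm² = 271615.75
Σf(m − x̄)² = Σfm² − (Σfm)²/n = 271615.75 − 5523.5²/143 = 58265.7343
Population variance = 58265.7343 / 143 = 407.4527

407.453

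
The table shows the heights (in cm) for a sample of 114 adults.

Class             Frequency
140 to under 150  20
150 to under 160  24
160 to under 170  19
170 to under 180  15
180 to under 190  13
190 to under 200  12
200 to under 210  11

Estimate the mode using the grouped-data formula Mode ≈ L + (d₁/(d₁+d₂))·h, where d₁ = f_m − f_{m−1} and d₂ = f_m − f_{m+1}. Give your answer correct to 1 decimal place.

Modal class: 150 to under 160 (highest frequency 24).
d₁ = 24 − 20 = 4, d₂ = 24 − 19 = 5
Mode ≈ 150 + (4/(4+5)) × 10 = 150 + 4.4444 = 154.4444

154.4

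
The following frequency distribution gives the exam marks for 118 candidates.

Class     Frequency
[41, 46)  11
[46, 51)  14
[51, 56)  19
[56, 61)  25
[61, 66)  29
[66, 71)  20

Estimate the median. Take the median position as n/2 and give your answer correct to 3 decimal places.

59.000

Cumulative frequencies: 11, 25, 44, 69, 98, 118
n = 118; position = n/2 = 59.
This falls in the class [56, 61): L = 56, F = 44, f = 25, h = 5.
Median ≈ 56 + ((59 − 44) / 25) × 5 = 59.0000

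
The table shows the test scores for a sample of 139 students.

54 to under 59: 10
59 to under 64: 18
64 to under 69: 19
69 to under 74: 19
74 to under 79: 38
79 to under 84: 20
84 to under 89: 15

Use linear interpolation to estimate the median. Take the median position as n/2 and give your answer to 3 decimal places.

Cumulative frequencies: 10, 28, 47, 66, 104, 124, 139
n = 139; position = n/2 = 69.5.
This falls in the class 74 to under 79: L = 74, F = 66, f = 38, h = 5.
Median ≈ 74 + ((69.5 − 66) / 38) × 5 = 74.4605

74.461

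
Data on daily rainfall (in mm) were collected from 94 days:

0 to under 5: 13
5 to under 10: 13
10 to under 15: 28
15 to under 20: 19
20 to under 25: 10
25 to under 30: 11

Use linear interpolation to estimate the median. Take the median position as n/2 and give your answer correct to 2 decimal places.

13.75

Cumulative frequencies: 13, 26, 54, 73, 83, 94
n = 94; position = n/2 = 47.
This falls in the class 10 to under 15: L = 10, F = 26, f = 28, h = 5.
Median ≈ 10 + ((47 − 26) / 28) × 5 = 13.7500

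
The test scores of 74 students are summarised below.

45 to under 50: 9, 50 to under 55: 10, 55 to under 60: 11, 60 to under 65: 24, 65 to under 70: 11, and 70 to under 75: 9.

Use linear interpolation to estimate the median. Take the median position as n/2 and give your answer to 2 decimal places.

61.46

Cumulative frequencies: 9, 19, 30, 54, 65, 74
n = 74; position = n/2 = 37.
This falls in the class 60 to under 65: L = 60, F = 30, f = 24, h = 5.
Median ≈ 60 + ((37 − 30) / 24) × 5 = 61.4583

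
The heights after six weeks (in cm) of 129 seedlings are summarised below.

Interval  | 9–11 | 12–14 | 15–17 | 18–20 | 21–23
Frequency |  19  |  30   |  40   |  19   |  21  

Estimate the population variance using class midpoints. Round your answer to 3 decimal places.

Midpoints: 10, 13, 16, 19, 22
n = 129, Σfm = 2043, mean = 15.8372
Σfm² = 34233
Σf(m − x̄)² = Σfm² − (Σfm)²/n = 34233 − 2043²/129 = 1877.5814
Population variance = 1877.5814 / 129 = 14.5549

14.555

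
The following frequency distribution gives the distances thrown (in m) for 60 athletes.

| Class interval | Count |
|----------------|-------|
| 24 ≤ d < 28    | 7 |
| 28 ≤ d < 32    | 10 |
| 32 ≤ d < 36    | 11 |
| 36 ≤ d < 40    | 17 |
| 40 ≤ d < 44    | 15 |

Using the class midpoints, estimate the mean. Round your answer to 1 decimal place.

35.5

Midpoints: 26, 30, 34, 38, 42
Σfm = 7×26 + 10×30 + 11×34 + 17×38 + 15×42 = 2132
n = Σf = 60
Mean = 2132 / 60 = 35.5333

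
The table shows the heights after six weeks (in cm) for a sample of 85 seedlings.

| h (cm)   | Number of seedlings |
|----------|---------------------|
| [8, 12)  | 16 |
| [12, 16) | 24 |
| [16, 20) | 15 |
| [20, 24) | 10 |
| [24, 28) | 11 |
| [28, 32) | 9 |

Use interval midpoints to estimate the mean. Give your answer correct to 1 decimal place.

18.1

Midpoints: 10, 14, 18, 22, 26, 30
Σfm = 16×10 + 24×14 + 15×18 + 10×22 + 11×26 + 9×30 = 1542
n = Σf = 85
Mean = 1542 / 85 = 18.1412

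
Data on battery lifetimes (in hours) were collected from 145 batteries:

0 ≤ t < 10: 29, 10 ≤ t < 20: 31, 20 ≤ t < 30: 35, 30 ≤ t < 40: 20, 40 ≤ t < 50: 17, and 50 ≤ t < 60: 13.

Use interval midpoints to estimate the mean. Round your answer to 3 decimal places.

Midpoints: 5, 15, 25, 35, 45, 55
Σfm = 29×5 + 31×15 + 35×25 + 20×35 + 17×45 + 13×55 = 3665
n = Σf = 145
Mean = 3665 / 145 = 25.2759

25.276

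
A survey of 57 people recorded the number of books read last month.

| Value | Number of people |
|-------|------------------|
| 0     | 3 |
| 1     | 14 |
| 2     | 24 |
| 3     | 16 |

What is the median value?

Cumulative frequencies: 3, 17, 41, 57
n = 57, so the median is the value in position (n+1)/2 = 29.
Position 29 falls at value 2.

2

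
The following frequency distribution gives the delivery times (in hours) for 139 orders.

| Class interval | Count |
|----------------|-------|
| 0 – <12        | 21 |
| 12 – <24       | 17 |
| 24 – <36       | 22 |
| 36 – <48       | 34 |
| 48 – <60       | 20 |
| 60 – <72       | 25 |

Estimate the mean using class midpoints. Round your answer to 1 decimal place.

Midpoints: 6, 18, 30, 42, 54, 66
Σfm = 21×6 + 17×18 + 22×30 + 34×42 + 20×54 + 25×66 = 5250
n = Σf = 139
Mean = 5250 / 139 = 37.7698

37.8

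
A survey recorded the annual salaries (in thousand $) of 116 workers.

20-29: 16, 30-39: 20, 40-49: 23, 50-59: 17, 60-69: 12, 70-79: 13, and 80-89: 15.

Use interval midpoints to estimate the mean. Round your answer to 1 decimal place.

Midpoints: 24.5, 34.5, 44.5, 54.5, 64.5, 74.5, 84.5
Σfm = 16×24.5 + 20×34.5 + 23×44.5 + 17×54.5 + 12×64.5 + 13×74.5 + 15×84.5 = 6042
n = Σf = 116
Mean = 6042 / 116 = 52.0862

52.1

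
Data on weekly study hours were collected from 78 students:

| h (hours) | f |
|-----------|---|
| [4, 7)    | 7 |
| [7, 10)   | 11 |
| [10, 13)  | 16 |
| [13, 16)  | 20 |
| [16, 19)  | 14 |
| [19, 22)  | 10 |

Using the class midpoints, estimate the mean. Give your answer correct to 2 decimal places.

Midpoints: 5.5, 8.5, 11.5, 14.5, 17.5, 20.5
Σfm = 7×5.5 + 11×8.5 + 16×11.5 + 20×14.5 + 14×17.5 + 10×20.5 = 1056
n = Σf = 78
Mean = 1056 / 78 = 13.5385

13.54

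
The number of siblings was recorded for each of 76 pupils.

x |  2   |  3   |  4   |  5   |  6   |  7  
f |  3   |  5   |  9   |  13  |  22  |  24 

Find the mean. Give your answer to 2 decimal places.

5.55

Values: 2, 3, 4, 5, 6, 7
Σfx = 3×2 + 5×3 + 9×4 + 13×5 + 22×6 + 24×7 = 422
n = Σf = 76
Mean = 422 / 76 = 5.5526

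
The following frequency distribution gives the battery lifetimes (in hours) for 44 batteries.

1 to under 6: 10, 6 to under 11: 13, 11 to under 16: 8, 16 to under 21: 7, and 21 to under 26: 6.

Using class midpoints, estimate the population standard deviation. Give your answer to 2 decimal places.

6.72

Midpoints: 3.5, 8.5, 13.5, 18.5, 23.5
n = 44, Σfm = 524, mean = 11.9091
Σfm² = 8229
Σf(m − x̄)² = Σfm² − (Σfm)²/n = 8229 − 524²/44 = 1988.6364
Population variance = 1988.6364 / 44 = 45.1963
Standard deviation = √45.1963 = 6.7228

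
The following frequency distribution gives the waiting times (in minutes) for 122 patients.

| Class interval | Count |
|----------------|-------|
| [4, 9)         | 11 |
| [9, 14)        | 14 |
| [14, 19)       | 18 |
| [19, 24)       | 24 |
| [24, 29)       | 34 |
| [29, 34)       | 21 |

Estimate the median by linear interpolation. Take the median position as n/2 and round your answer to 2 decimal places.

22.75

Cumulative frequencies: 11, 25, 43, 67, 101, 122
n = 122; position = n/2 = 61.
This falls in the class [19, 24): L = 19, F = 43, f = 24, h = 5.
Median ≈ 19 + ((61 − 43) / 24) × 5 = 22.7500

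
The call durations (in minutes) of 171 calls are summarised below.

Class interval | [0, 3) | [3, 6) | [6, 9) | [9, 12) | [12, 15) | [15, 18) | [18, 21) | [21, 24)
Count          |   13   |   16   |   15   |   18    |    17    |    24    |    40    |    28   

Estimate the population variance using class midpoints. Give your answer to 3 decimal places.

45.086

Midpoints: 1.5, 4.5, 7.5, 10.5, 13.5, 16.5, 19.5, 22.5
n = 171, Σfm = 2428.5, mean = 14.2018
Σfm² = 42198.75
Σf(m − x̄)² = Σfm² − (Σfm)²/n = 42198.75 − 2428.5²/171 = 7709.7895
Population variance = 7709.7895 / 171 = 45.0865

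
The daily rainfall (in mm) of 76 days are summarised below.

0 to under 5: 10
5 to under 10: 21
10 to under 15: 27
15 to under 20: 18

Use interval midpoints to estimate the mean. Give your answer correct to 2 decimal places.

Midpoints: 2.5, 7.5, 12.5, 17.5
Σfm = 10×2.5 + 21×7.5 + 27×12.5 + 18×17.5 = 835
n = Σf = 76
Mean = 835 / 76 = 10.9868

10.99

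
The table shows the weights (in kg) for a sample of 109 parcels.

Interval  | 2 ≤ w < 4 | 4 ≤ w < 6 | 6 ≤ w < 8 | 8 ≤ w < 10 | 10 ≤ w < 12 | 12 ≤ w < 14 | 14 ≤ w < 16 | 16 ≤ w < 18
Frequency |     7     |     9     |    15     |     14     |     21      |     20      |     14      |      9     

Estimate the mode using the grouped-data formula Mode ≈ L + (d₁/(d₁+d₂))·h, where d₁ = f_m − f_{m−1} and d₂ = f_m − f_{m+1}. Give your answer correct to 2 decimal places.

11.75

Modal class: 10 ≤ w < 12 (highest frequency 21).
d₁ = 21 − 14 = 7, d₂ = 21 − 20 = 1
Mode ≈ 10 + (7/(7+1)) × 2 = 10 + 1.7500 = 11.7500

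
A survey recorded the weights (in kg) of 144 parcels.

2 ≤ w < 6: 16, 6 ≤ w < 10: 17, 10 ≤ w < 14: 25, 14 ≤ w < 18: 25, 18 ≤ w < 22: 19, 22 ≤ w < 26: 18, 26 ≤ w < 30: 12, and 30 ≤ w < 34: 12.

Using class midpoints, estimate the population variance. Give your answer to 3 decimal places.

68.988

Midpoints: 4, 8, 12, 16, 20, 24, 28, 32
n = 144, Σfm = 2432, mean = 16.8889
Σfm² = 51008
Σf(m − x̄)² = Σfm² − (Σfm)²/n = 51008 − 2432²/144 = 9934.2222
Population variance = 9934.2222 / 144 = 68.9877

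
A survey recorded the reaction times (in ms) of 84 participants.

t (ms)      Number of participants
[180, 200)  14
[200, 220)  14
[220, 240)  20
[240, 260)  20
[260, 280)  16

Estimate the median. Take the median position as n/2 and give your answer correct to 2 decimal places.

234.00

Cumulative frequencies: 14, 28, 48, 68, 84
n = 84; position = n/2 = 42.
This falls in the class [220, 240): L = 220, F = 28, f = 20, h = 20.
Median ≈ 220 + ((42 − 28) / 20) × 20 = 234.0000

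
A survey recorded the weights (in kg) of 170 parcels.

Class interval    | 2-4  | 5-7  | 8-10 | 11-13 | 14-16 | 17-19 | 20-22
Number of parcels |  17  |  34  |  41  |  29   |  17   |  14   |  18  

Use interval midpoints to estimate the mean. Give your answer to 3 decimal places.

10.924

Midpoints: 3, 6, 9, 12, 15, 18, 21
Σfm = 17×3 + 34×6 + 41×9 + 29×12 + 17×15 + 14×18 + 18×21 = 1857
n = Σf = 170
Mean = 1857 / 170 = 10.9235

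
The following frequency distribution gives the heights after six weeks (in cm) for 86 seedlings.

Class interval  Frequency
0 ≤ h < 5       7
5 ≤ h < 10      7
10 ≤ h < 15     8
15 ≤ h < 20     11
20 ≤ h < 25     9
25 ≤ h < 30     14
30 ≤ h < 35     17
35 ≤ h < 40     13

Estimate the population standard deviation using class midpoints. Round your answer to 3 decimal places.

Midpoints: 2.5, 7.5, 12.5, 17.5, 22.5, 27.5, 32.5, 37.5
n = 86, Σfm = 1990, mean = 23.1395
Σfm² = 56437.5
Σf(m − x̄)² = Σfm² − (Σfm)²/n = 56437.5 − 1990²/86 = 10389.8256
Population variance = 10389.8256 / 86 = 120.8119
Standard deviation = √120.8119 = 10.9914

10.991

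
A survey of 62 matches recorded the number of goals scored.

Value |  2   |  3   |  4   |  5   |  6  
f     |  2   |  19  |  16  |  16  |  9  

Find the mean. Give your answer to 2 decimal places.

Values: 2, 3, 4, 5, 6
Σfx = 2×2 + 19×3 + 16×4 + 16×5 + 9×6 = 259
n = Σf = 62
Mean = 259 / 62 = 4.1774

4.18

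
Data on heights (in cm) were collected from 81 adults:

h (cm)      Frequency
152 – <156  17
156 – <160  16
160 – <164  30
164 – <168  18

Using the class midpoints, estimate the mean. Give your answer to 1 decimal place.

Midpoints: 154, 158, 162, 166
Σfm = 17×154 + 16×158 + 30×162 + 18×166 = 12994
n = Σf = 81
Mean = 12994 / 81 = 160.4198

160.4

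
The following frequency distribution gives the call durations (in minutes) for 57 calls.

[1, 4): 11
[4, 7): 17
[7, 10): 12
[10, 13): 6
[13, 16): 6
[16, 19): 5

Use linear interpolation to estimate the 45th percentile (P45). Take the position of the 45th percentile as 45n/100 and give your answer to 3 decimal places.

6.585

Cumulative frequencies: 11, 28, 40, 46, 52, 57
n = 57; position = 45n/100 = 25.65.
This falls in the class [4, 7): L = 4, F = 11, f = 17, h = 3.
45th percentile ≈ 4 + ((25.65 − 11) / 17) × 3 = 6.5853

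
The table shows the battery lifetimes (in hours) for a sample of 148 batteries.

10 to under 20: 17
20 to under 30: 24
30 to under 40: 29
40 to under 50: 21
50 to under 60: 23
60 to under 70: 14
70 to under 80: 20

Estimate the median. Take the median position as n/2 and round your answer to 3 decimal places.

Cumulative frequencies: 17, 41, 70, 91, 114, 128, 148
n = 148; position = n/2 = 74.
This falls in the class 40 to under 50: L = 40, F = 70, f = 21, h = 10.
Median ≈ 40 + ((74 − 70) / 21) × 10 = 41.9048

41.905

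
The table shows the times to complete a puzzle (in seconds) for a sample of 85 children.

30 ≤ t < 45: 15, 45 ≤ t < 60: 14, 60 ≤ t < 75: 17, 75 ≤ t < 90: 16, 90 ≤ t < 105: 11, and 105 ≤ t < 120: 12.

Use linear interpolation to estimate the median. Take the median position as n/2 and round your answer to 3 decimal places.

71.912

Cumulative frequencies: 15, 29, 46, 62, 73, 85
n = 85; position = n/2 = 42.5.
This falls in the class 60 ≤ t < 75: L = 60, F = 29, f = 17, h = 15.
Median ≈ 60 + ((42.5 − 29) / 17) × 15 = 71.9118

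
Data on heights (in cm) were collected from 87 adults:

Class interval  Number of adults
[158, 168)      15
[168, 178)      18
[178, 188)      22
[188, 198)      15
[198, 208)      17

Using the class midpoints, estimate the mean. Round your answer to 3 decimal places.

Midpoints: 163, 173, 183, 193, 203
Σfm = 15×163 + 18×173 + 22×183 + 15×193 + 17×203 = 15931
n = Σf = 87
Mean = 15931 / 87 = 183.1149

183.115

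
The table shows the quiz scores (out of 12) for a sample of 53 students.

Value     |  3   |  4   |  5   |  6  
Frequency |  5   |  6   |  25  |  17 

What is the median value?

Cumulative frequencies: 5, 11, 36, 53
n = 53, so the median is the value in position (n+1)/2 = 27.
Position 27 falls at value 5.

5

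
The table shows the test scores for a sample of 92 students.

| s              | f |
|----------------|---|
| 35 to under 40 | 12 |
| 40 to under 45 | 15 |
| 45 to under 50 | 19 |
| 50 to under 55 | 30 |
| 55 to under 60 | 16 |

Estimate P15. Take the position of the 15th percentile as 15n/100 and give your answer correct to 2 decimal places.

Cumulative frequencies: 12, 27, 46, 76, 92
n = 92; position = 15n/100 = 13.8.
This falls in the class 40 to under 45: L = 40, F = 12, f = 15, h = 5.
15th percentile ≈ 40 + ((13.8 − 12) / 15) × 5 = 40.6000

40.60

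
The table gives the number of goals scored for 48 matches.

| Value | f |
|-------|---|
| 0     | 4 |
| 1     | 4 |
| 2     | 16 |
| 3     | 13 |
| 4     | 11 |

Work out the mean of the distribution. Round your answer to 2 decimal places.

2.48

Values: 0, 1, 2, 3, 4
Σfx = 4×0 + 4×1 + 16×2 + 13×3 + 11×4 = 119
n = Σf = 48
Mean = 119 / 48 = 2.4792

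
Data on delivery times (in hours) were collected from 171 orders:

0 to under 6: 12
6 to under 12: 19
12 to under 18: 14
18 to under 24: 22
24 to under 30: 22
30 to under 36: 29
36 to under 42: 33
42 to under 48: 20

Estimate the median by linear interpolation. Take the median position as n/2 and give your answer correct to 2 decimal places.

29.05

Cumulative frequencies: 12, 31, 45, 67, 89, 118, 151, 171
n = 171; position = n/2 = 85.5.
This falls in the class 24 to under 30: L = 24, F = 67, f = 22, h = 6.
Median ≈ 24 + ((85.5 − 67) / 22) × 6 = 29.0455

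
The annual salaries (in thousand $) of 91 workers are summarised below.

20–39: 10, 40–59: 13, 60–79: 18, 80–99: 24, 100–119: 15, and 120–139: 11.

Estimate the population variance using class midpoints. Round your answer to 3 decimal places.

896.510

Midpoints: 29.5, 49.5, 69.5, 89.5, 109.5, 129.5
n = 91, Σfm = 7404.5, mean = 81.3681
Σfm² = 684072.75
Σf(m − x̄)² = Σfm² − (Σfm)²/n = 684072.75 − 7404.5²/91 = 81582.4176
Population variance = 81582.4176 / 91 = 896.5101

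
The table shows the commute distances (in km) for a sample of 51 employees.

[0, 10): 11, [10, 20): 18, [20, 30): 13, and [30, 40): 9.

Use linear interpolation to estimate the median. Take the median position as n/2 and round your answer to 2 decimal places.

18.06

Cumulative frequencies: 11, 29, 42, 51
n = 51; position = n/2 = 25.5.
This falls in the class [10, 20): L = 10, F = 11, f = 18, h = 10.
Median ≈ 10 + ((25.5 − 11) / 18) × 10 = 18.0556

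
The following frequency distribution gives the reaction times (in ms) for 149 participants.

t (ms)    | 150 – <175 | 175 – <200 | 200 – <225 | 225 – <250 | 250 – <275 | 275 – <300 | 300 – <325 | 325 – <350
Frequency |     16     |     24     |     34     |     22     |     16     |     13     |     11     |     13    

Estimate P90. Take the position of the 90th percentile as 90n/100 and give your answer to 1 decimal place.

Cumulative frequencies: 16, 40, 74, 96, 112, 125, 136, 149
n = 149; position = 90n/100 = 134.1.
This falls in the class 300 – <325: L = 300, F = 125, f = 11, h = 25.
90th percentile ≈ 300 + ((134.1 − 125) / 11) × 25 = 320.6818

320.7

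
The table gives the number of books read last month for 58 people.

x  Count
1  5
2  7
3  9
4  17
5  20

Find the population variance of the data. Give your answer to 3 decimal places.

1.662

Values: 1, 2, 3, 4, 5
n = 58, Σfx = 214, mean = 3.6897
Σfx² = 886
Σf(x − x̄)² = Σfx² − (Σfx)²/n = 886 − 214²/58 = 96.4138
Population variance = 96.4138 / 58 = 1.6623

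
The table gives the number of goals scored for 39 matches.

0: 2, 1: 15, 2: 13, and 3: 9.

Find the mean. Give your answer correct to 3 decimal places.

Values: 0, 1, 2, 3
Σfx = 2×0 + 15×1 + 13×2 + 9×3 = 68
n = Σf = 39
Mean = 68 / 39 = 1.7436

1.744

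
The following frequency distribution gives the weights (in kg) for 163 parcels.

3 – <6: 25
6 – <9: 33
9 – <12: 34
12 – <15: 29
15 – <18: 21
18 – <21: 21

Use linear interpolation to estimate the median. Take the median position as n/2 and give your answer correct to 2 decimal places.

11.07

Cumulative frequencies: 25, 58, 92, 121, 142, 163
n = 163; position = n/2 = 81.5.
This falls in the class 9 – <12: L = 9, F = 58, f = 34, h = 3.
Median ≈ 9 + ((81.5 − 58) / 34) × 3 = 11.0735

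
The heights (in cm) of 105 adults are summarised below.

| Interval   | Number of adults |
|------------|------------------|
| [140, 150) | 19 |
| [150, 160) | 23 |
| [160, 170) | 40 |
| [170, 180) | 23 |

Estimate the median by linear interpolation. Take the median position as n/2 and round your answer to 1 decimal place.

Cumulative frequencies: 19, 42, 82, 105
n = 105; position = n/2 = 52.5.
This falls in the class [160, 170): L = 160, F = 42, f = 40, h = 10.
Median ≈ 160 + ((52.5 − 42) / 40) × 10 = 162.6250

162.6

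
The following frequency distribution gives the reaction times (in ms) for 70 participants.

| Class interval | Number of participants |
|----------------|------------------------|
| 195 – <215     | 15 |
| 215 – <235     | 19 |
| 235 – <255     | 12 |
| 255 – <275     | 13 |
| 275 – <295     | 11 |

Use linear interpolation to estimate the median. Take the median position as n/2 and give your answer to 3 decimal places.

236.667

Cumulative frequencies: 15, 34, 46, 59, 70
n = 70; position = n/2 = 35.
This falls in the class 235 – <255: L = 235, F = 34, f = 12, h = 20.
Median ≈ 235 + ((35 − 34) / 12) × 20 = 236.6667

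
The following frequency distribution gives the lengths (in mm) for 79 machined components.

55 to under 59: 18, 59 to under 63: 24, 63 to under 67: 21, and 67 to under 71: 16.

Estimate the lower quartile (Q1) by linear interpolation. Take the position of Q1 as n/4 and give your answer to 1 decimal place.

Cumulative frequencies: 18, 42, 63, 79
n = 79; position = n/4 = 19.75.
This falls in the class 59 to under 63: L = 59, F = 18, f = 24, h = 4.
Lower quartile ≈ 59 + ((19.75 − 18) / 24) × 4 = 59.2917

59.3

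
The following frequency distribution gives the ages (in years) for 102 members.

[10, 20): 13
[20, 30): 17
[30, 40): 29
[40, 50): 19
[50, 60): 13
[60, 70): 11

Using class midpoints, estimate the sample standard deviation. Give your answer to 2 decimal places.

14.99

Midpoints: 15, 25, 35, 45, 55, 65
n = 102, Σfm = 3920, mean = 38.4314
Σfm² = 173350
Σf(m − x̄)² = Σfm² − (Σfm)²/n = 173350 − 3920²/102 = 22699.0196
Sample variance = 22699.0196 / 101 = 224.7428
Standard deviation = √224.7428 = 14.9914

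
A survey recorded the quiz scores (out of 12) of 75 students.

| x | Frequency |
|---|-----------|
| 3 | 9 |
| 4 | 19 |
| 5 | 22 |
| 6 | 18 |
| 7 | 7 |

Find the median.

5

Cumulative frequencies: 9, 28, 50, 68, 75
n = 75, so the median is the value in position (n+1)/2 = 38.
Position 38 falls at value 5.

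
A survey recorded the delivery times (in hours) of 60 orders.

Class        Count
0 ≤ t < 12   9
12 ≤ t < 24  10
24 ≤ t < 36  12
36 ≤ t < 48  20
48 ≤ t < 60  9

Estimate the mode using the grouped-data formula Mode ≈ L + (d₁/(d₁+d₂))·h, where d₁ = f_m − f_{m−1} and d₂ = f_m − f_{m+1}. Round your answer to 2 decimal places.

41.05

Modal class: 36 ≤ t < 48 (highest frequency 20).
d₁ = 20 − 12 = 8, d₂ = 20 − 9 = 11
Mode ≈ 36 + (8/(8+11)) × 12 = 36 + 5.0526 = 41.0526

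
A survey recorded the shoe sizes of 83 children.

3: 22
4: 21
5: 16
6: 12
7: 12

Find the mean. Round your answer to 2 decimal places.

Values: 3, 4, 5, 6, 7
Σfx = 22×3 + 21×4 + 16×5 + 12×6 + 12×7 = 386
n = Σf = 83
Mean = 386 / 83 = 4.6506

4.65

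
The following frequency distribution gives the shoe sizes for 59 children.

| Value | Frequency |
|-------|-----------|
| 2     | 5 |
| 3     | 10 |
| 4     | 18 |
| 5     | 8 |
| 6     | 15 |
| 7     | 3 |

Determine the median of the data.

4

Cumulative frequencies: 5, 15, 33, 41, 56, 59
n = 59, so the median is the value in position (n+1)/2 = 30.
Position 30 falls at value 4.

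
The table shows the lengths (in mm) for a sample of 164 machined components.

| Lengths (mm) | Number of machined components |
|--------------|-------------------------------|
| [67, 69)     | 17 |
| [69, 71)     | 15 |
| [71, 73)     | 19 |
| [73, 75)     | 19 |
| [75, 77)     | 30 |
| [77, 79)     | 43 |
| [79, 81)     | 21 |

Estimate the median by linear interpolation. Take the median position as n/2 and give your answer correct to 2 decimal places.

75.80

Cumulative frequencies: 17, 32, 51, 70, 100, 143, 164
n = 164; position = n/2 = 82.
This falls in the class [75, 77): L = 75, F = 70, f = 30, h = 2.
Median ≈ 75 + ((82 − 70) / 30) × 2 = 75.8000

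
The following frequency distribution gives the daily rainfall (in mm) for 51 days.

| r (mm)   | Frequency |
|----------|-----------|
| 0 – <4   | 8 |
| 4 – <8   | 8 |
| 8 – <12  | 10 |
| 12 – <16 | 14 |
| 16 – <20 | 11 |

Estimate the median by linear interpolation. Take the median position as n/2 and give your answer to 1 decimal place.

Cumulative frequencies: 8, 16, 26, 40, 51
n = 51; position = n/2 = 25.5.
This falls in the class 8 – <12: L = 8, F = 16, f = 10, h = 4.
Median ≈ 8 + ((25.5 − 16) / 10) × 4 = 11.8000

11.8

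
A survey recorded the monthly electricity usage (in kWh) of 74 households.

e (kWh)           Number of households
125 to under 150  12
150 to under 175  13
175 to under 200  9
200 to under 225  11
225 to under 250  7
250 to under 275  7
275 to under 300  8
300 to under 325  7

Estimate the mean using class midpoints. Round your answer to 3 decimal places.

Midpoints: 137.5, 162.5, 187.5, 212.5, 237.5, 262.5, 287.5, 312.5
Σfm = 12×137.5 + 13×162.5 + 9×187.5 + 11×212.5 + 7×237.5 + 7×262.5 + 8×287.5 + 7×312.5 = 15775
n = Σf = 74
Mean = 15775 / 74 = 213.1757

213.176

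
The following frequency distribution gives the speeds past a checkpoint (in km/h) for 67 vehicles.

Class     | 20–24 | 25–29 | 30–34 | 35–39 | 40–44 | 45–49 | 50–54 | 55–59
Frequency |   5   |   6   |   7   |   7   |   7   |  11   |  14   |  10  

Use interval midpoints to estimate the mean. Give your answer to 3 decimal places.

42.746

Midpoints: 22, 27, 32, 37, 42, 47, 52, 57
Σfm = 5×22 + 6×27 + 7×32 + 7×37 + 7×42 + 11×47 + 14×52 + 10×57 = 2864
n = Σf = 67
Mean = 2864 / 67 = 42.7463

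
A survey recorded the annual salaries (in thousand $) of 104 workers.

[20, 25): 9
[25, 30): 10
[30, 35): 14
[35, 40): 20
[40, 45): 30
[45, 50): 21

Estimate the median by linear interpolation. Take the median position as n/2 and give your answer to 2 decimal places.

Cumulative frequencies: 9, 19, 33, 53, 83, 104
n = 104; position = n/2 = 52.
This falls in the class [35, 40): L = 35, F = 33, f = 20, h = 5.
Median ≈ 35 + ((52 − 33) / 20) × 5 = 39.7500

39.75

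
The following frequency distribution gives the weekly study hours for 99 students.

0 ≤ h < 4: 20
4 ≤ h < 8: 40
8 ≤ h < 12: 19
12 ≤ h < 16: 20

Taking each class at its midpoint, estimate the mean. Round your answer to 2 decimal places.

Midpoints: 2, 6, 10, 14
Σfm = 20×2 + 40×6 + 19×10 + 20×14 = 750
n = Σf = 99
Mean = 750 / 99 = 7.5758

7.58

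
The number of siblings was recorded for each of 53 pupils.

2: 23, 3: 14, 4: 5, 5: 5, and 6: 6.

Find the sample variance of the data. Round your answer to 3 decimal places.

1.925

Values: 2, 3, 4, 5, 6
n = 53, Σfx = 169, mean = 3.1887
Σfx² = 639
Σf(x − x̄)² = Σfx² − (Σfx)²/n = 639 − 169²/53 = 100.1132
Sample variance = 100.1132 / 52 = 1.9253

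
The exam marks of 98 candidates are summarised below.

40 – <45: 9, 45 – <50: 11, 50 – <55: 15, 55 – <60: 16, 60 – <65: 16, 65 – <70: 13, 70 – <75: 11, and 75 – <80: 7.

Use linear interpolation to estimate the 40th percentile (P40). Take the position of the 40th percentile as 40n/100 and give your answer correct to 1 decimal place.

56.3

Cumulative frequencies: 9, 20, 35, 51, 67, 80, 91, 98
n = 98; position = 40n/100 = 39.2.
This falls in the class 55 – <60: L = 55, F = 35, f = 16, h = 5.
40th percentile ≈ 55 + ((39.2 − 35) / 16) × 5 = 56.3125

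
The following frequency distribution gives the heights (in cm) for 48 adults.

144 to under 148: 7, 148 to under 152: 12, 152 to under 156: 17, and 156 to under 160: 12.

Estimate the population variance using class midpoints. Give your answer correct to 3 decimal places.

Midpoints: 146, 150, 154, 158
n = 48, Σfm = 7336, mean = 152.8333
Σfm² = 1121952
Σf(m − x̄)² = Σfm² − (Σfm)²/n = 1121952 − 7336²/48 = 766.6667
Population variance = 766.6667 / 48 = 15.9722

15.972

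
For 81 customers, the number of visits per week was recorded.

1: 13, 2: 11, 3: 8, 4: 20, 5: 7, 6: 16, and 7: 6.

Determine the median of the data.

Cumulative frequencies: 13, 24, 32, 52, 59, 75, 81
n = 81, so the median is the value in position (n+1)/2 = 41.
Position 41 falls at value 4.

4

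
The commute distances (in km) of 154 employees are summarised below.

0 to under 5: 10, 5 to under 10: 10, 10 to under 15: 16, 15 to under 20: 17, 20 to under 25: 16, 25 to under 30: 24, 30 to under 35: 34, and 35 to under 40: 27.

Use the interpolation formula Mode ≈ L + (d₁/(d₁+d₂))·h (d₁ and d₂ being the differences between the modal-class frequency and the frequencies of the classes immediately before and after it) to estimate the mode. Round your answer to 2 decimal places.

Modal class: 30 to under 35 (highest frequency 34).
d₁ = 34 − 24 = 10, d₂ = 34 − 27 = 7
Mode ≈ 30 + (10/(10+7)) × 5 = 30 + 2.9412 = 32.9412

32.94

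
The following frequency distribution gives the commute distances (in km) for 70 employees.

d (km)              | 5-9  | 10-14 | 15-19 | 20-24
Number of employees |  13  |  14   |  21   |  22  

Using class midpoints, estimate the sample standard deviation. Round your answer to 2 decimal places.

5.50

Midpoints: 7, 12, 17, 22
n = 70, Σfm = 1100, mean = 15.7143
Σfm² = 19370
Σf(m − x̄)² = Σfm² − (Σfm)²/n = 19370 − 1100²/70 = 2084.2857
Sample variance = 2084.2857 / 69 = 30.2070
Standard deviation = √30.2070 = 5.4961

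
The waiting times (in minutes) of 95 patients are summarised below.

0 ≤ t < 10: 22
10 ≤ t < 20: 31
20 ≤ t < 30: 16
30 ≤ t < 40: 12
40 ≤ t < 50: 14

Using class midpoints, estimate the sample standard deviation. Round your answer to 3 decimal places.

Midpoints: 5, 15, 25, 35, 45
n = 95, Σfm = 2025, mean = 21.3158
Σfm² = 60575
Σf(m − x̄)² = Σfm² − (Σfm)²/n = 60575 − 2025²/95 = 17410.5263
Sample variance = 17410.5263 / 94 = 185.2184
Standard deviation = √185.2184 = 13.6095

13.609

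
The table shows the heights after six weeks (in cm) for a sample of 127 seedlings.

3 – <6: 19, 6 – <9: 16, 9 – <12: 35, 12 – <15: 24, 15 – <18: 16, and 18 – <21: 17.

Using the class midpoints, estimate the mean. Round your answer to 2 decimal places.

11.75

Midpoints: 4.5, 7.5, 10.5, 13.5, 16.5, 19.5
Σfm = 19×4.5 + 16×7.5 + 35×10.5 + 24×13.5 + 16×16.5 + 17×19.5 = 1492.5
n = Σf = 127
Mean = 1492.5 / 127 = 11.7520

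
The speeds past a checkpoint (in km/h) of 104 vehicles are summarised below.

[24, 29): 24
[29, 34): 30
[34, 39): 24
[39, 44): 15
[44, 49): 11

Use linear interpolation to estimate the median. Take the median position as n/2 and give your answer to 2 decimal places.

33.67

Cumulative frequencies: 24, 54, 78, 93, 104
n = 104; position = n/2 = 52.
This falls in the class [29, 34): L = 29, F = 24, f = 30, h = 5.
Median ≈ 29 + ((52 − 24) / 30) × 5 = 33.6667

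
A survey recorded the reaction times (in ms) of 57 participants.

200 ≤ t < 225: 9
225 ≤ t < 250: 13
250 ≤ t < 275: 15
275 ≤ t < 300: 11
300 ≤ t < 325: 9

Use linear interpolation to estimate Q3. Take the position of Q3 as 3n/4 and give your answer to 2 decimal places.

Cumulative frequencies: 9, 22, 37, 48, 57
n = 57; position = 3n/4 = 42.75.
This falls in the class 275 ≤ t < 300: L = 275, F = 37, f = 11, h = 25.
Upper quartile ≈ 275 + ((42.75 − 37) / 11) × 25 = 288.0682

288.07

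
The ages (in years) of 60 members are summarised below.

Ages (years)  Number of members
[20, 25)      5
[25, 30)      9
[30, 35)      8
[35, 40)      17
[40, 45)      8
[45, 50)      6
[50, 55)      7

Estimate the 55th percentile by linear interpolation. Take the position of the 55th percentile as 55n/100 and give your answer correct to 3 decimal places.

Cumulative frequencies: 5, 14, 22, 39, 47, 53, 60
n = 60; position = 55n/100 = 33.
This falls in the class [35, 40): L = 35, F = 22, f = 17, h = 5.
55th percentile ≈ 35 + ((33 − 22) / 17) × 5 = 38.2353

38.235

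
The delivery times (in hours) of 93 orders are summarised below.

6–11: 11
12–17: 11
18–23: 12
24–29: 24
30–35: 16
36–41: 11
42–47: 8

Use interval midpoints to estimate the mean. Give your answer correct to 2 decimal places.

26.18

Midpoints: 8.5, 14.5, 20.5, 26.5, 32.5, 38.5, 44.5
Σfm = 11×8.5 + 11×14.5 + 12×20.5 + 24×26.5 + 16×32.5 + 11×38.5 + 8×44.5 = 2434.5
n = Σf = 93
Mean = 2434.5 / 93 = 26.1774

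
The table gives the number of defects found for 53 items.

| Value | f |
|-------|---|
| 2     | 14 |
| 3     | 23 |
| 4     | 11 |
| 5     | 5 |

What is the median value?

Cumulative frequencies: 14, 37, 48, 53
n = 53, so the median is the value in position (n+1)/2 = 27.
Position 27 falls at value 3.

3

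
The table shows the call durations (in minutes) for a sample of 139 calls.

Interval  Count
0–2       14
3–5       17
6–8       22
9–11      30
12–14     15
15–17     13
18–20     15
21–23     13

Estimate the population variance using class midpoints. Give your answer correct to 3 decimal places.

39.787

Midpoints: 1, 4, 7, 10, 13, 16, 19, 22
n = 139, Σfm = 1510, mean = 10.8633
Σfm² = 21934
Σf(m − x̄)² = Σfm² − (Σfm)²/n = 21934 − 1510²/139 = 5530.4029
Population variance = 5530.4029 / 139 = 39.7871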